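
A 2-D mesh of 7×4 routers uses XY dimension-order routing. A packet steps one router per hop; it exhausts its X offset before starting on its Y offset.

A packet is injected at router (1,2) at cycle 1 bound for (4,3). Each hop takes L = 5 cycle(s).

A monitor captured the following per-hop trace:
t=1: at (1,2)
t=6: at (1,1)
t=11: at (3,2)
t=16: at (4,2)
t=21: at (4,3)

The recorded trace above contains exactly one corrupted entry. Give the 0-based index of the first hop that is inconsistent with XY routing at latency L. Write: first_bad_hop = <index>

hop 1: step (+0,-1), +5 cyc — BAD: Y-move but x=1≠4

first_bad_hop = 1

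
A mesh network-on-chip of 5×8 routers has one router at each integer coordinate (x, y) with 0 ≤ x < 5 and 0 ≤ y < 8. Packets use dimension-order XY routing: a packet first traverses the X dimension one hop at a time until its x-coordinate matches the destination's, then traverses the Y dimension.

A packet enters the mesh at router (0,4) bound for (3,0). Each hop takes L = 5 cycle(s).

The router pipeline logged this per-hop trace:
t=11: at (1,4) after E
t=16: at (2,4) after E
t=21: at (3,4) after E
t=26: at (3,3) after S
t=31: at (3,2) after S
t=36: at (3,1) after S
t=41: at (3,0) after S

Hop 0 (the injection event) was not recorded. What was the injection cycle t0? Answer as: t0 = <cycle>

t0 = 6

Hop 1 reached at cycle 11; hop k is at t0 + k·L.
Therefore t0 = 11 − L = 6.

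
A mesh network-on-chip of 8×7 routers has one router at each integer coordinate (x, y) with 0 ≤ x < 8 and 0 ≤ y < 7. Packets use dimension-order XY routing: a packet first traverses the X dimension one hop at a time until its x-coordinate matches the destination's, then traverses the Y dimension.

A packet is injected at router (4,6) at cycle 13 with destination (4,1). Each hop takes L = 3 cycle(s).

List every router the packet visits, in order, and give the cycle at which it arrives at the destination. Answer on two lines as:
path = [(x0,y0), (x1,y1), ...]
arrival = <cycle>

path = [(4,6), (4,5), (4,4), (4,3), (4,2), (4,1)]
arrival = 28

t=13: at (4,6)
t=16: at (4,5) after S
t=19: at (4,4) after S
t=22: at (4,3) after S
t=25: at (4,2) after S
t=28: at (4,1) after S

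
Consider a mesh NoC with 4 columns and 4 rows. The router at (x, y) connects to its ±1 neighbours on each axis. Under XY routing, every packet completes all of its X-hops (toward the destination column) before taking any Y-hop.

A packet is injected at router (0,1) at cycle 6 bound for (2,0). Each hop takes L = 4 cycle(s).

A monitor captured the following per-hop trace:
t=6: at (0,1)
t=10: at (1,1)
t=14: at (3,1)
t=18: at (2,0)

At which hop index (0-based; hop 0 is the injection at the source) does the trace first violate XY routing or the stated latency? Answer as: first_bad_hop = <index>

first_bad_hop = 2

hop 1: step (+1,+0), +4 cyc — ok
hop 2: step (+2,+0), +4 cyc — BAD: non-unit step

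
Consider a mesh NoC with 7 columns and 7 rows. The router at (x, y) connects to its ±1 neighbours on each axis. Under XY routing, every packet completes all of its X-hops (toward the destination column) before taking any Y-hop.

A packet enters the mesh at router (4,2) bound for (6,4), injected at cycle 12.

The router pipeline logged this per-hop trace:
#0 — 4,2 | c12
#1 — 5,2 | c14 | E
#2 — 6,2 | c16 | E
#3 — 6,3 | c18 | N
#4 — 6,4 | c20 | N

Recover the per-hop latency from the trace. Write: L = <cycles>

From hop 0 (12) to hop 1 (14): +2 cycles.
Each hop adds L, hence L = 2.

L = 2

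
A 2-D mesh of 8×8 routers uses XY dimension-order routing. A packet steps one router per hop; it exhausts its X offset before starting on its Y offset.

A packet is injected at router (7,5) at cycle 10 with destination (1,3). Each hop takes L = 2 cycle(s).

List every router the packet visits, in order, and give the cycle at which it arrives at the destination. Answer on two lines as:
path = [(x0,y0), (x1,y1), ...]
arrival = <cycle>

path = [(7,5), (6,5), (5,5), (4,5), (3,5), (2,5), (1,5), (1,4), (1,3)]
arrival = 26

t=10: at (7,5)
t=12: at (6,5) after W
t=14: at (5,5) after W
t=16: at (4,5) after W
t=18: at (3,5) after W
t=20: at (2,5) after W
t=22: at (1,5) after W
t=24: at (1,4) after S
t=26: at (1,3) after S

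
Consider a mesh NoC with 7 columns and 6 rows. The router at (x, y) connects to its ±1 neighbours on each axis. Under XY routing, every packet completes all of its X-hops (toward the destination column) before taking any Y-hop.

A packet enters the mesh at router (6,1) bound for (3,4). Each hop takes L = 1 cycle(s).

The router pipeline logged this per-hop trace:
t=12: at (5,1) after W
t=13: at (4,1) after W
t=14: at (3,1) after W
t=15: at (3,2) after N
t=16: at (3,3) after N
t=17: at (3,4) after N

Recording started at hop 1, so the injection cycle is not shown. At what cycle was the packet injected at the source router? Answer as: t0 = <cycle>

cyc[1] = 12 and cyc[k] = t0 + k·L for every k.
So t0 = 12 − 1·1 = 11.

t0 = 11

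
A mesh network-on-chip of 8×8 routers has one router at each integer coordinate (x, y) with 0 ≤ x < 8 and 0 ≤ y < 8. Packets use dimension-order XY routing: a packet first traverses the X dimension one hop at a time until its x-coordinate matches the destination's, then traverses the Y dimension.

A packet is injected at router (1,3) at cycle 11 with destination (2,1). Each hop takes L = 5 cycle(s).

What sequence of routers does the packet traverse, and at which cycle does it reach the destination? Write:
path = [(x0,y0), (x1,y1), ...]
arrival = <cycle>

path = [(1,3), (2,3), (2,2), (2,1)]
arrival = 26

t=11: at (1,3)
t=16: at (2,3) after E
t=21: at (2,2) after S
t=26: at (2,1) after S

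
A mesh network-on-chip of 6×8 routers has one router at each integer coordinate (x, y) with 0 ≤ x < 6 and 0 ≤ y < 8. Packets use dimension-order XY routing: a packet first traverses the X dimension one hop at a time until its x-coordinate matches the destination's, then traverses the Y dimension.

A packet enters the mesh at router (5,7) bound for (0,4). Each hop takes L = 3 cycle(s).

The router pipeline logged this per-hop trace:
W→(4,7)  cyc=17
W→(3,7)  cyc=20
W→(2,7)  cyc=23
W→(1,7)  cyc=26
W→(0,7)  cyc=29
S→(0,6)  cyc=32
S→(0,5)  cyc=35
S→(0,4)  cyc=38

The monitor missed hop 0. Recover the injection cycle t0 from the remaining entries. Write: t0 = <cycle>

cyc[1] = 17 and cyc[k] = t0 + k·L for every k.
Therefore t0 = 17 − L = 14.

t0 = 14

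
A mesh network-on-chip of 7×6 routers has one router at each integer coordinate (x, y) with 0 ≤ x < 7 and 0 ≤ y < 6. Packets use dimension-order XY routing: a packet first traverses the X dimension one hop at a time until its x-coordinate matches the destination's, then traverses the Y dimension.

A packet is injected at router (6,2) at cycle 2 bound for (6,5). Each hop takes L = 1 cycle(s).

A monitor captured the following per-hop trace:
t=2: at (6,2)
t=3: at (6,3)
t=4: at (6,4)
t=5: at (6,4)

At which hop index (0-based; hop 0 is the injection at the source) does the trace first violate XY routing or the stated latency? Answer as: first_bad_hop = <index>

first_bad_hop = 3

check 1→ d=(0,1) cyc+1: ok
check 2→ d=(0,1) cyc+1: ok
check 3→ d=(0,0) cyc+1: BAD: non-unit step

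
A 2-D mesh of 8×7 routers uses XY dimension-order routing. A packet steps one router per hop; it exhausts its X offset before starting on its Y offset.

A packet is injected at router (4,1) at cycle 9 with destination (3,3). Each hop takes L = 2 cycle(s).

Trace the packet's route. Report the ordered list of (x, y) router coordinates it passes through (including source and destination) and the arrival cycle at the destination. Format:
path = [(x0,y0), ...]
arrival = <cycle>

path = [(4,1), (3,1), (3,2), (3,3)]
arrival = 15

t=9: at (4,1)
t=11: at (3,1) after W
t=13: at (3,2) after N
t=15: at (3,3) after N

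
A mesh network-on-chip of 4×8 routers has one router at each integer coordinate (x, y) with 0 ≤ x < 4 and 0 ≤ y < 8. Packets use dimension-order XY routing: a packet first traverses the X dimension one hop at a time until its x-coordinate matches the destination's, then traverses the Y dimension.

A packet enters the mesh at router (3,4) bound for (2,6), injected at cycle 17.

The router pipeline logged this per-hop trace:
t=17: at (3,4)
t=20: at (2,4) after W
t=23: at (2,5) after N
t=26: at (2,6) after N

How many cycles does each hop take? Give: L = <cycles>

cyc[1] − cyc[0] = 20 − 17 = 3.
One hop costs L cycles, so L = 3.

L = 3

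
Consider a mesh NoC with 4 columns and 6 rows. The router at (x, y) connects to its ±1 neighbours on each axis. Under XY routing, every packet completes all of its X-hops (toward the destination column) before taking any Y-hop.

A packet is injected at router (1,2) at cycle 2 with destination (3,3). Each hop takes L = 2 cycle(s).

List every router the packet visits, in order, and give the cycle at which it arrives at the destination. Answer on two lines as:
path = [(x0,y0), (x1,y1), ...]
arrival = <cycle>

#0 — 1,2 | c2
#1 — 2,2 | c4 | E
#2 — 3,2 | c6 | E
#3 — 3,3 | c8 | N

path = [(1,2), (2,2), (3,2), (3,3)]
arrival = 8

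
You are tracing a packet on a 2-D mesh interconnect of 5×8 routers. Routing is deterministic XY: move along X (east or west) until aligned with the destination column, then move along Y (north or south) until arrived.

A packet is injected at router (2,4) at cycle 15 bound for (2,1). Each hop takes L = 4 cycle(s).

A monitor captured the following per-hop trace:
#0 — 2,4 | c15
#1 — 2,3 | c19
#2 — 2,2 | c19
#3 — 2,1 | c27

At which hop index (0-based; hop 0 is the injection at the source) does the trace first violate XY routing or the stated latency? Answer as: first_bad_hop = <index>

  1: Δx=+0 Δy=-1 Δt=4 [ok]
  2: Δx=+0 Δy=-1 Δt=0 [BAD: Δcyc=0≠L]

first_bad_hop = 2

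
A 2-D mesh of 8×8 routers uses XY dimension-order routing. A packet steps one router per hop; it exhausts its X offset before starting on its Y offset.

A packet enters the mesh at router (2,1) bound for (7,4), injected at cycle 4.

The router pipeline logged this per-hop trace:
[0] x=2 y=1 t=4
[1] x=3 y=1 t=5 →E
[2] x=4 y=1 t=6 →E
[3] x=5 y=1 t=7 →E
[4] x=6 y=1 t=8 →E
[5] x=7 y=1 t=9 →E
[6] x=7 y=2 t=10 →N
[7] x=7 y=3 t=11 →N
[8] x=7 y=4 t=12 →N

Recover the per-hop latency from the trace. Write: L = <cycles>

L = 1

Δcyc across hop 0→1: 5 − 4 = 1.
That increment is L by definition: L = 1.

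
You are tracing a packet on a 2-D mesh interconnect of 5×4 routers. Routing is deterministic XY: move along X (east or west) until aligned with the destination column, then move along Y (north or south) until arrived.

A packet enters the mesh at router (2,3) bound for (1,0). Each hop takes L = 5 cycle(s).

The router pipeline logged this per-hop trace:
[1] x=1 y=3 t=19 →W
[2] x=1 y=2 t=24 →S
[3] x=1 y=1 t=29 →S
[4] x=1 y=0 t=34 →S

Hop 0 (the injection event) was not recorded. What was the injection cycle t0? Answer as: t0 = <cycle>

At hop 1 the cycle is 19; in general cyc_k = t0 + kL.
So t0 = 19 − 1·5 = 14.

t0 = 14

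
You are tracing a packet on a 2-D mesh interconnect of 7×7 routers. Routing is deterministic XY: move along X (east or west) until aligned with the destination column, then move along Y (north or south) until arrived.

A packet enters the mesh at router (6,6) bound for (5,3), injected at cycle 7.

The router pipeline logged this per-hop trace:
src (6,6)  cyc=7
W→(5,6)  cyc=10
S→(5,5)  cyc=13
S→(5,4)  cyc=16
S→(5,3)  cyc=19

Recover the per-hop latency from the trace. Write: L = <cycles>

Between hops 0 and 1 the cycle counter advances 10 − 7 = 3.
Per-hop latency L = Δcyc = 3.

L = 3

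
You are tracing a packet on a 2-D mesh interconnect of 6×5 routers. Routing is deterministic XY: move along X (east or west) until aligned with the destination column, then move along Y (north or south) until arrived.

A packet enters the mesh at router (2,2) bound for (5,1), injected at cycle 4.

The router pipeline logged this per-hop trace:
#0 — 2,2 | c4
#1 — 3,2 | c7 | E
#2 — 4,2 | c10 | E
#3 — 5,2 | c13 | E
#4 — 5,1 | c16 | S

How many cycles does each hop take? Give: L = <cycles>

L = 3

From hop 0 (4) to hop 1 (7): +3 cycles.
Each hop adds L, hence L = 3.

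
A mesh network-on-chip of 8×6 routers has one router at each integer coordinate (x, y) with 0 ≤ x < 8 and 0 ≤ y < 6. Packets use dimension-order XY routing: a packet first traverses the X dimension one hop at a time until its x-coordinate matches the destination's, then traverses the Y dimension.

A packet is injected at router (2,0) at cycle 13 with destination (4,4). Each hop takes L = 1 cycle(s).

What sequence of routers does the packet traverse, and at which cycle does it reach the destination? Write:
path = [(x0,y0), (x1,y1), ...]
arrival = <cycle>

src (2,0)  cyc=13
E→(3,0)  cyc=14
E→(4,0)  cyc=15
N→(4,1)  cyc=16
N→(4,2)  cyc=17
N→(4,3)  cyc=18
N→(4,4)  cyc=19

path = [(2,0), (3,0), (4,0), (4,1), (4,2), (4,3), (4,4)]
arrival = 19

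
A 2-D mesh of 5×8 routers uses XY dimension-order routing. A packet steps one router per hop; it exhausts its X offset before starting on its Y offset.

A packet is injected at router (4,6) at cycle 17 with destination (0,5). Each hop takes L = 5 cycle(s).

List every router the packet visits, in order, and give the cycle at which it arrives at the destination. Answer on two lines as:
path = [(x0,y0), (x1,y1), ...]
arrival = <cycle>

path = [(4,6), (3,6), (2,6), (1,6), (0,6), (0,5)]
arrival = 42

#0 — 4,6 | c17
#1 — 3,6 | c22 | W
#2 — 2,6 | c27 | W
#3 — 1,6 | c32 | W
#4 — 0,6 | c37 | W
#5 — 0,5 | c42 | S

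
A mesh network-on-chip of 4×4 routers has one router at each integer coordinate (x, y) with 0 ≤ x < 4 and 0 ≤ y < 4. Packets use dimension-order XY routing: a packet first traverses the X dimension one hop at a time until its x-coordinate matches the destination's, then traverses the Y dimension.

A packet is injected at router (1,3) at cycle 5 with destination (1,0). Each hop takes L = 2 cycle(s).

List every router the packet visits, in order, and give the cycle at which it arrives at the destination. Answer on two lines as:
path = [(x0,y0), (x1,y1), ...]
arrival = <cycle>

path = [(1,3), (1,2), (1,1), (1,0)]
arrival = 11

#0 — 1,3 | c5
#1 — 1,2 | c7 | S
#2 — 1,1 | c9 | S
#3 — 1,0 | c11 | S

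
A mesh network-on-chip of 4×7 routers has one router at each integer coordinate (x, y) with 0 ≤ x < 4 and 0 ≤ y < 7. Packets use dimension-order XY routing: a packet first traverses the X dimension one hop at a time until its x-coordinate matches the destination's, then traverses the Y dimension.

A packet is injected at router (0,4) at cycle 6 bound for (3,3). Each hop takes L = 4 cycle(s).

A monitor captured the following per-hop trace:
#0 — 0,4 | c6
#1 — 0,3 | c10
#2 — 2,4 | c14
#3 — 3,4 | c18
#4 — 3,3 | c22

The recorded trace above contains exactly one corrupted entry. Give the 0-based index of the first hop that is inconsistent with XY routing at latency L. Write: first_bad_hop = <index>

hop 1: step (+0,-1), +4 cyc — BAD: Y-move but x=0≠3

first_bad_hop = 1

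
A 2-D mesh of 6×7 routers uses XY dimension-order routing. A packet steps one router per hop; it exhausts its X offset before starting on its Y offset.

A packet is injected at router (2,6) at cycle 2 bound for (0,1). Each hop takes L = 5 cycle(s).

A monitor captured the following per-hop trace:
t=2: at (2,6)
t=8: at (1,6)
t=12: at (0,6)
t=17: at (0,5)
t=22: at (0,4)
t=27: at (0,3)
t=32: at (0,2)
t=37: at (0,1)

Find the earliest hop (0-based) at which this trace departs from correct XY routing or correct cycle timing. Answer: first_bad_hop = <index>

first_bad_hop = 1

  1: Δx=-1 Δy=+0 Δt=6 [BAD: Δcyc=6≠L]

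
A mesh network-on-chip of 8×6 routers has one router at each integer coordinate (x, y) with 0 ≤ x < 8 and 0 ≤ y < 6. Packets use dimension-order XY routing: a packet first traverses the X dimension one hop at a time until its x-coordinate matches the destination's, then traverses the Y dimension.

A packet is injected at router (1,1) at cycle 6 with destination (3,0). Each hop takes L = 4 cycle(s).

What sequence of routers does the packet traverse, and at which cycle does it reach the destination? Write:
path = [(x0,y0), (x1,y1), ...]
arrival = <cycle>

hop 0: (1,1) @ cyc 6
hop 1: (2,1) @ cyc 10  [E]
hop 2: (3,1) @ cyc 14  [E]
hop 3: (3,0) @ cyc 18  [S]

path = [(1,1), (2,1), (3,1), (3,0)]
arrival = 18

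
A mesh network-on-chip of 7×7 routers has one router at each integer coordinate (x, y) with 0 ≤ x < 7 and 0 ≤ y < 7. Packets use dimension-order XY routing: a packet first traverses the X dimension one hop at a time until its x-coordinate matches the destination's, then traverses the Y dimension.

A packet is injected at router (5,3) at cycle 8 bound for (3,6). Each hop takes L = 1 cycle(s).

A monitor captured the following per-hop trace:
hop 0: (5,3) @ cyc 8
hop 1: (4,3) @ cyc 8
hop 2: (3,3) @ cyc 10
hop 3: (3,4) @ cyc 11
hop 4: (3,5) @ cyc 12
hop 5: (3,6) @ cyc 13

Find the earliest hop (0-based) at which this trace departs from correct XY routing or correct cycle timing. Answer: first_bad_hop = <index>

first_bad_hop = 1

hop 1: step (-1,+0), +0 cyc — BAD: Δcyc=0≠L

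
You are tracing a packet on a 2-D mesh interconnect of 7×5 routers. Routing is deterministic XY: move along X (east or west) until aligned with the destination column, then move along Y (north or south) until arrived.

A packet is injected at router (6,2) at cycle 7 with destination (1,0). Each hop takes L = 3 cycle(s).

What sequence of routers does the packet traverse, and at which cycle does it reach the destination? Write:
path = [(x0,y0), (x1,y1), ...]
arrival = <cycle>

[0] x=6 y=2 t=7
[1] x=5 y=2 t=10 →W
[2] x=4 y=2 t=13 →W
[3] x=3 y=2 t=16 →W
[4] x=2 y=2 t=19 →W
[5] x=1 y=2 t=22 →W
[6] x=1 y=1 t=25 →S
[7] x=1 y=0 t=28 →S

path = [(6,2), (5,2), (4,2), (3,2), (2,2), (1,2), (1,1), (1,0)]
arrival = 28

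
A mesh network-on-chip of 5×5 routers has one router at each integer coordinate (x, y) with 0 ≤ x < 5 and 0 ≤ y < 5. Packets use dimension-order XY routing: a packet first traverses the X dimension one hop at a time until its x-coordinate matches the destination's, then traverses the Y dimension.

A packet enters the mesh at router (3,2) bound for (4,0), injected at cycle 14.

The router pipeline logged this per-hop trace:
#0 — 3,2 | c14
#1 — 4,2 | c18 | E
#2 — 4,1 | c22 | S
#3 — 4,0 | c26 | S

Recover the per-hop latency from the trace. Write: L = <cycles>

L = 4

From hop 0 (14) to hop 1 (18): +4 cycles.
That increment is L by definition: L = 4.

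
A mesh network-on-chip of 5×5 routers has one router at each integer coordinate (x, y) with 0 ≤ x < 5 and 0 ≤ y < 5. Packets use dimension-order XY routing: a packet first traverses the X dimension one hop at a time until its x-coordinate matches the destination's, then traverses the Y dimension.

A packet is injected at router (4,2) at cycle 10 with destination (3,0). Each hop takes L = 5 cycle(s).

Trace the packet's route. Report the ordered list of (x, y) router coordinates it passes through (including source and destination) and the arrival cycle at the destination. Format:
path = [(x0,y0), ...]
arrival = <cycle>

path = [(4,2), (3,2), (3,1), (3,0)]
arrival = 25

#0 — 4,2 | c10
#1 — 3,2 | c15 | W
#2 — 3,1 | c20 | S
#3 — 3,0 | c25 | S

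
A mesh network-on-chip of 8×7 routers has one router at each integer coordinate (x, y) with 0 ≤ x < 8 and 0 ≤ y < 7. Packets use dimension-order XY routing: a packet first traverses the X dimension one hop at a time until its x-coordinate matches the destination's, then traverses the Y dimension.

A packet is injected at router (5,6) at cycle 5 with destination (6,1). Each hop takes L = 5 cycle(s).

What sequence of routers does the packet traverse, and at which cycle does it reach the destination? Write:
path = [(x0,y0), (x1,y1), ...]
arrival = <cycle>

path = [(5,6), (6,6), (6,5), (6,4), (6,3), (6,2), (6,1)]
arrival = 35

  0. router=(5,6) cycle=5 (inject)
  1. router=(6,6) cycle=10 dir=E
  2. router=(6,5) cycle=15 dir=S
  3. router=(6,4) cycle=20 dir=S
  4. router=(6,3) cycle=25 dir=S
  5. router=(6,2) cycle=30 dir=S
  6. router=(6,1) cycle=35 dir=S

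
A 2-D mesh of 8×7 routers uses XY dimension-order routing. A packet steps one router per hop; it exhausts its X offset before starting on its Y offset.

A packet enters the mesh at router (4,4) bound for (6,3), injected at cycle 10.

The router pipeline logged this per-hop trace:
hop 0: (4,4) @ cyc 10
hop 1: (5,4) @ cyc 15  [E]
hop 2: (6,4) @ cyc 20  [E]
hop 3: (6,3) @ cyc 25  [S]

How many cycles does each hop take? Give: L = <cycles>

Δcyc across hop 0→1: 15 − 10 = 5.
Each hop adds L, hence L = 5.

L = 5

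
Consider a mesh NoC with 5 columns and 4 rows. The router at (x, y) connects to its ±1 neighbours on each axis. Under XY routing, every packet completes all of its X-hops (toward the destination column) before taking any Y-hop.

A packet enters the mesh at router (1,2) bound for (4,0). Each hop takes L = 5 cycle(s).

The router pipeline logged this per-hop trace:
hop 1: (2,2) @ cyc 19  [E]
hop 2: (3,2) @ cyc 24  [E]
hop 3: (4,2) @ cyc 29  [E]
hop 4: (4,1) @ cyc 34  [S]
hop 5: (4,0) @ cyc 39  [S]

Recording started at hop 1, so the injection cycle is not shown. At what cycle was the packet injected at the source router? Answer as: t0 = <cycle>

At hop 1 the cycle is 19; in general cyc_k = t0 + kL.
Subtract one hop: t0 = 19 − 5 = 14.

t0 = 14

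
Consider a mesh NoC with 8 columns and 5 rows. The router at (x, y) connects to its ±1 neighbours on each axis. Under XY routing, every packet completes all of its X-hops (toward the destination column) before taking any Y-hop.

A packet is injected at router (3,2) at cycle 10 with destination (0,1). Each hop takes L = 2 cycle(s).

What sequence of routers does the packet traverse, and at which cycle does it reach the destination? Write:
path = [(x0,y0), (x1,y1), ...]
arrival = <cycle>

path = [(3,2), (2,2), (1,2), (0,2), (0,1)]
arrival = 18

src (3,2)  cyc=10
W→(2,2)  cyc=12
W→(1,2)  cyc=14
W→(0,2)  cyc=16
S→(0,1)  cyc=18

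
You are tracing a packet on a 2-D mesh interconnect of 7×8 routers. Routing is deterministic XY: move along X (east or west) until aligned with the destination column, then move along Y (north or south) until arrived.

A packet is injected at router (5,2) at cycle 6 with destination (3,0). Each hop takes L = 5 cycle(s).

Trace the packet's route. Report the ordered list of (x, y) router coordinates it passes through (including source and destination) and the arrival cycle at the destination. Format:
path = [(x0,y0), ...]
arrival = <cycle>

path = [(5,2), (4,2), (3,2), (3,1), (3,0)]
arrival = 26

src (5,2)  cyc=6
W→(4,2)  cyc=11
W→(3,2)  cyc=16
S→(3,1)  cyc=21
S→(3,0)  cyc=26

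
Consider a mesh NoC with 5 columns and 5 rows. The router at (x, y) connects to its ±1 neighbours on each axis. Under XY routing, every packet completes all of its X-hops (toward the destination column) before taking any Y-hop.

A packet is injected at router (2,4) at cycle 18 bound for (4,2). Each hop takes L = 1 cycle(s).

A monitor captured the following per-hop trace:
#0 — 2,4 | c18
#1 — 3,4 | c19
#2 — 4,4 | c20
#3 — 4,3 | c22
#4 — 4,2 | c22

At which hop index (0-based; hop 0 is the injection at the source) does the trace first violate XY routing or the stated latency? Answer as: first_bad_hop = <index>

check 1→ d=(1,0) cyc+1: ok
check 2→ d=(1,0) cyc+1: ok
check 3→ d=(0,-1) cyc+2: BAD: Δcyc=2≠L

first_bad_hop = 3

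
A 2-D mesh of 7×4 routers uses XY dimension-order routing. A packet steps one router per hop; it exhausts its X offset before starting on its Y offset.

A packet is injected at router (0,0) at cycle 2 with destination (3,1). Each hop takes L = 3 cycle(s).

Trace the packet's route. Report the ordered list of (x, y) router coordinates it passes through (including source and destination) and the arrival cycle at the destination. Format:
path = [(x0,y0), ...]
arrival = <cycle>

[0] x=0 y=0 t=2
[1] x=1 y=0 t=5 →E
[2] x=2 y=0 t=8 →E
[3] x=3 y=0 t=11 →E
[4] x=3 y=1 t=14 →N

path = [(0,0), (1,0), (2,0), (3,0), (3,1)]
arrival = 14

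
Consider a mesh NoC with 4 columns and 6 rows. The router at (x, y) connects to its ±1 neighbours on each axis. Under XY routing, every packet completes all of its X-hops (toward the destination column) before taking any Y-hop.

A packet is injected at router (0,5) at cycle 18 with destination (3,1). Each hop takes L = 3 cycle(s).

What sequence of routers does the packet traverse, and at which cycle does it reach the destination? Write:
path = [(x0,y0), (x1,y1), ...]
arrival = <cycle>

path = [(0,5), (1,5), (2,5), (3,5), (3,4), (3,3), (3,2), (3,1)]
arrival = 39

t=18: at (0,5)
t=21: at (1,5) after E
t=24: at (2,5) after E
t=27: at (3,5) after E
t=30: at (3,4) after S
t=33: at (3,3) after S
t=36: at (3,2) after S
t=39: at (3,1) after S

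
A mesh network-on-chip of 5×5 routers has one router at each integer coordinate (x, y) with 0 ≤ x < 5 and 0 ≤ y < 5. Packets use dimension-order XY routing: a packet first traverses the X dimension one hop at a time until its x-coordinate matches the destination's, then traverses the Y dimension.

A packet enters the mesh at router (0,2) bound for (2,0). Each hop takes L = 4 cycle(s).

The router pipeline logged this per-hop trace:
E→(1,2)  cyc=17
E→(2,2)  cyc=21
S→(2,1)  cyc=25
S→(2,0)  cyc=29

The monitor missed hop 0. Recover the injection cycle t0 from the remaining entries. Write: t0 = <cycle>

t0 = 13

cyc[1] = 17 and cyc[k] = t0 + k·L for every k.
So t0 = 17 − 1·4 = 13.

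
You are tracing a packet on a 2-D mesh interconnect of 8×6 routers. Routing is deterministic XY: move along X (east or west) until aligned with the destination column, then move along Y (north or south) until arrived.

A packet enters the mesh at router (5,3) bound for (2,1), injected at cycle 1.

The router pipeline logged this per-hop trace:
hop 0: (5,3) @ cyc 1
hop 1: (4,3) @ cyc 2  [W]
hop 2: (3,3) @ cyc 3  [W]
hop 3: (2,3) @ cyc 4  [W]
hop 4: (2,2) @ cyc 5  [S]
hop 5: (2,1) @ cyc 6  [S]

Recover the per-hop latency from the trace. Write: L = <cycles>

Between hops 0 and 1 the cycle counter advances 2 − 1 = 1.
Per-hop latency L = Δcyc = 1.

L = 1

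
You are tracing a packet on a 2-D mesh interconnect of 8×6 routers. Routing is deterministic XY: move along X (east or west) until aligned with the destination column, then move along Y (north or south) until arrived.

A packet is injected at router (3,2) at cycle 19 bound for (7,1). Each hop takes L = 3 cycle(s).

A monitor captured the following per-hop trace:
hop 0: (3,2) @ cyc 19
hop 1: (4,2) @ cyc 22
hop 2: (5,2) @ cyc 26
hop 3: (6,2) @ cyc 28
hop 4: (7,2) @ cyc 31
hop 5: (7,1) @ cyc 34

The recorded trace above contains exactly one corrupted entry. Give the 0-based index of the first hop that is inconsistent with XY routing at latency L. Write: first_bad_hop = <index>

first_bad_hop = 2

hop 1: step (+1,+0), +3 cyc — ok
hop 2: step (+1,+0), +4 cyc — BAD: Δcyc=4≠L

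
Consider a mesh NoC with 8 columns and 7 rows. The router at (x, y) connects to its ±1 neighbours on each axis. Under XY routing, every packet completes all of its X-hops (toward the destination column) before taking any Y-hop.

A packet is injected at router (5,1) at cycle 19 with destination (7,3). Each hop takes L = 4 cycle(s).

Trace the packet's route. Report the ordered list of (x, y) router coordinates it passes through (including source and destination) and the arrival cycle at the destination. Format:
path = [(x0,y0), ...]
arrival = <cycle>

[0] x=5 y=1 t=19
[1] x=6 y=1 t=23 →E
[2] x=7 y=1 t=27 →E
[3] x=7 y=2 t=31 →N
[4] x=7 y=3 t=35 →N

path = [(5,1), (6,1), (7,1), (7,2), (7,3)]
arrival = 35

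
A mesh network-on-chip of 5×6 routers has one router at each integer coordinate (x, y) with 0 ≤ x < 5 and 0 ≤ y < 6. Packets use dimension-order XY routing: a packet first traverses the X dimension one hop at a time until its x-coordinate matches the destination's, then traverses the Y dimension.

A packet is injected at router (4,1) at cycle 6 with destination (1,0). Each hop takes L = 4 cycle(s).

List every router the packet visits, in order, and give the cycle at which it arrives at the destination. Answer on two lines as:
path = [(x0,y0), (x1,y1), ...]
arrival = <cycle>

path = [(4,1), (3,1), (2,1), (1,1), (1,0)]
arrival = 22

t=6: at (4,1)
t=10: at (3,1) after W
t=14: at (2,1) after W
t=18: at (1,1) after W
t=22: at (1,0) after S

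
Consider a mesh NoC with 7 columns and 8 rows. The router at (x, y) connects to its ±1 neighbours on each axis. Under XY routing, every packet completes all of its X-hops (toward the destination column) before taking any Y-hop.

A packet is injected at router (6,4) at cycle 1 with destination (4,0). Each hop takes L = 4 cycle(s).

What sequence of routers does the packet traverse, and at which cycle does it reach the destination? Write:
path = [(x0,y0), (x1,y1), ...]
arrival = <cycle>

src (6,4)  cyc=1
W→(5,4)  cyc=5
W→(4,4)  cyc=9
S→(4,3)  cyc=13
S→(4,2)  cyc=17
S→(4,1)  cyc=21
S→(4,0)  cyc=25

path = [(6,4), (5,4), (4,4), (4,3), (4,2), (4,1), (4,0)]
arrival = 25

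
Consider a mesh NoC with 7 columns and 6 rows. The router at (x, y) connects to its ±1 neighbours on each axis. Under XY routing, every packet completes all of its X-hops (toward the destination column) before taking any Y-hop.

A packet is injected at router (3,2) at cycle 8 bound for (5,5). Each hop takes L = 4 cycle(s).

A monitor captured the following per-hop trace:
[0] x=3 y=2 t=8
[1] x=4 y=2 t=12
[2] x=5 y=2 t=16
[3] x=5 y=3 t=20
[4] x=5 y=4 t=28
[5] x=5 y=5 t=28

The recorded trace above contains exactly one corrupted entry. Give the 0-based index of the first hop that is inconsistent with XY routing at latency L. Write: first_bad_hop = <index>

first_bad_hop = 4

hop 1: step (+1,+0), +4 cyc — ok
hop 2: step (+1,+0), +4 cyc — ok
hop 3: step (+0,+1), +4 cyc — ok
hop 4: step (+0,+1), +8 cyc — BAD: Δcyc=8≠L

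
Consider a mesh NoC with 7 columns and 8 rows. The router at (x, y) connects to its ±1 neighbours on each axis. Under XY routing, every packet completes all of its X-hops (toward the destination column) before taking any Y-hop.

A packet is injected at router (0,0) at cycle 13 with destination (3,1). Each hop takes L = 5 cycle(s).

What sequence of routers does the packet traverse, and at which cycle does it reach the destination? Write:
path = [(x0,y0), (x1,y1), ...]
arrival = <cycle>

[0] x=0 y=0 t=13
[1] x=1 y=0 t=18 →E
[2] x=2 y=0 t=23 →E
[3] x=3 y=0 t=28 →E
[4] x=3 y=1 t=33 →N

path = [(0,0), (1,0), (2,0), (3,0), (3,1)]
arrival = 33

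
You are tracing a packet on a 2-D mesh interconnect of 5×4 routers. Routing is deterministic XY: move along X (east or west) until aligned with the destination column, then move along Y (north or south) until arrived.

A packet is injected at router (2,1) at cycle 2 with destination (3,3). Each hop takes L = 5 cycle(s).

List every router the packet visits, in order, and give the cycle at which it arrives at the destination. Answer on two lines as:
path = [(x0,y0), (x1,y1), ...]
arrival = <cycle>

path = [(2,1), (3,1), (3,2), (3,3)]
arrival = 17

src (2,1)  cyc=2
E→(3,1)  cyc=7
N→(3,2)  cyc=12
N→(3,3)  cyc=17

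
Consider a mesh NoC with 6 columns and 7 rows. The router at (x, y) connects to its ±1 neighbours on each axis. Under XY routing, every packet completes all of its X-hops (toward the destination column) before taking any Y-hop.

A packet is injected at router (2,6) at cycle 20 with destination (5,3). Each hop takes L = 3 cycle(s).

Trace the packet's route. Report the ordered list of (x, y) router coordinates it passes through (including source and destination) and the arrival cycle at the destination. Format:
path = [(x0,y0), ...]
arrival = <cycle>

src (2,6)  cyc=20
E→(3,6)  cyc=23
E→(4,6)  cyc=26
E→(5,6)  cyc=29
S→(5,5)  cyc=32
S→(5,4)  cyc=35
S→(5,3)  cyc=38

path = [(2,6), (3,6), (4,6), (5,6), (5,5), (5,4), (5,3)]
arrival = 38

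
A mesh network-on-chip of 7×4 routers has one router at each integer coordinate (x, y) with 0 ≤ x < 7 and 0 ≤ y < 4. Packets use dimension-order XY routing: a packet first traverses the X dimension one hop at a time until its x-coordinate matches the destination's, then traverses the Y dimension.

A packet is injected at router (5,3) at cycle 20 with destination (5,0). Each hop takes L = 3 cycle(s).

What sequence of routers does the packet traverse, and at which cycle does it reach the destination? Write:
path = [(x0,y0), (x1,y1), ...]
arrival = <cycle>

path = [(5,3), (5,2), (5,1), (5,0)]
arrival = 29

[0] x=5 y=3 t=20
[1] x=5 y=2 t=23 →S
[2] x=5 y=1 t=26 →S
[3] x=5 y=0 t=29 →S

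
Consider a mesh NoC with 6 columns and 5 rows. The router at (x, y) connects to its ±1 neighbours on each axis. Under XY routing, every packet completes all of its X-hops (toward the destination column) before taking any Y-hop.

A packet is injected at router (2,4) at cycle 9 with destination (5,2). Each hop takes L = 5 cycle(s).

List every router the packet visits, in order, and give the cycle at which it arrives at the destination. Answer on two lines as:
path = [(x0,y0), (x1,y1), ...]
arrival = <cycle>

t=9: at (2,4)
t=14: at (3,4) after E
t=19: at (4,4) after E
t=24: at (5,4) after E
t=29: at (5,3) after S
t=34: at (5,2) after S

path = [(2,4), (3,4), (4,4), (5,4), (5,3), (5,2)]
arrival = 34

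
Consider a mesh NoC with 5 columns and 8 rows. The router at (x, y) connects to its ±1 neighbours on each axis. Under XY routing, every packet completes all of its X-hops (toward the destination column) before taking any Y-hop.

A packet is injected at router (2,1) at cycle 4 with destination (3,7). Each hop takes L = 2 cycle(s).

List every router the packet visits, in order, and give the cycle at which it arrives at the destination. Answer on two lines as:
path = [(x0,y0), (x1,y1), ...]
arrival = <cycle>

t=4: at (2,1)
t=6: at (3,1) after E
t=8: at (3,2) after N
t=10: at (3,3) after N
t=12: at (3,4) after N
t=14: at (3,5) after N
t=16: at (3,6) after N
t=18: at (3,7) after N

path = [(2,1), (3,1), (3,2), (3,3), (3,4), (3,5), (3,6), (3,7)]
arrival = 18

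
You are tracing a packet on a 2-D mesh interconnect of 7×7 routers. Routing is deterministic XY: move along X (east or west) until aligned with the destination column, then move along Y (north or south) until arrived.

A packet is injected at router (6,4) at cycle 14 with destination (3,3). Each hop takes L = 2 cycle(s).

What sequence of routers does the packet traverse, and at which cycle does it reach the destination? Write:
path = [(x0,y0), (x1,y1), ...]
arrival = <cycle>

path = [(6,4), (5,4), (4,4), (3,4), (3,3)]
arrival = 22

#0 — 6,4 | c14
#1 — 5,4 | c16 | W
#2 — 4,4 | c18 | W
#3 — 3,4 | c20 | W
#4 — 3,3 | c22 | S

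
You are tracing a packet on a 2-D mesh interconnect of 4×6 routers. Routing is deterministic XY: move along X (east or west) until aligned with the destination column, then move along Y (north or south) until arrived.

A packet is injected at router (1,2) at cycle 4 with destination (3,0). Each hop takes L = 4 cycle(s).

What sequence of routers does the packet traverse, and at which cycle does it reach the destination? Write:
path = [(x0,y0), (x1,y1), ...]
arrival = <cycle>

hop 0: (1,2) @ cyc 4
hop 1: (2,2) @ cyc 8  [E]
hop 2: (3,2) @ cyc 12  [E]
hop 3: (3,1) @ cyc 16  [S]
hop 4: (3,0) @ cyc 20  [S]

path = [(1,2), (2,2), (3,2), (3,1), (3,0)]
arrival = 20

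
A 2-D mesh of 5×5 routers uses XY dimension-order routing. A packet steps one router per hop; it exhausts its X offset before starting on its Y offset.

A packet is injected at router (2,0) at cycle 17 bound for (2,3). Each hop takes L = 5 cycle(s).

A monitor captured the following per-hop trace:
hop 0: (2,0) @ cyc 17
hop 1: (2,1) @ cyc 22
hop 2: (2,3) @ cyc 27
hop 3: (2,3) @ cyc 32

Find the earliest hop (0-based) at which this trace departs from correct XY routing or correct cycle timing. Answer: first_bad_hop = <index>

check 1→ d=(0,1) cyc+5: ok
check 2→ d=(0,2) cyc+5: BAD: non-unit step

first_bad_hop = 2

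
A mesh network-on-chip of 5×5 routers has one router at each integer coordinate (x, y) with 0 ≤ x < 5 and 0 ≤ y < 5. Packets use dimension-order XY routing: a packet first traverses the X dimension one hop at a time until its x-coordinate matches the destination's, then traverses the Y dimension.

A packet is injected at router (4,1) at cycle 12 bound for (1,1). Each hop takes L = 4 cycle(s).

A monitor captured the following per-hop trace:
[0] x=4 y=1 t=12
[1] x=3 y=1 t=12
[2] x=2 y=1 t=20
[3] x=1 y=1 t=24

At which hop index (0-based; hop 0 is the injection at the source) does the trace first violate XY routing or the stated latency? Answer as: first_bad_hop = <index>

first_bad_hop = 1

  1: Δx=-1 Δy=+0 Δt=0 [BAD: Δcyc=0≠L]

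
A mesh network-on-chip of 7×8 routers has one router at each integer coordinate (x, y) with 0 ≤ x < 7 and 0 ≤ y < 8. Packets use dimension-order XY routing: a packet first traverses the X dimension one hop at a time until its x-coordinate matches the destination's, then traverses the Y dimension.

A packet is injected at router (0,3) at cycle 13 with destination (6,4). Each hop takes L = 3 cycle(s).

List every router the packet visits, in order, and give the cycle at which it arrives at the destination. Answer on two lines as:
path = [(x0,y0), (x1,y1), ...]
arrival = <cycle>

path = [(0,3), (1,3), (2,3), (3,3), (4,3), (5,3), (6,3), (6,4)]
arrival = 34

[0] x=0 y=3 t=13
[1] x=1 y=3 t=16 →E
[2] x=2 y=3 t=19 →E
[3] x=3 y=3 t=22 →E
[4] x=4 y=3 t=25 →E
[5] x=5 y=3 t=28 →E
[6] x=6 y=3 t=31 →E
[7] x=6 y=4 t=34 →N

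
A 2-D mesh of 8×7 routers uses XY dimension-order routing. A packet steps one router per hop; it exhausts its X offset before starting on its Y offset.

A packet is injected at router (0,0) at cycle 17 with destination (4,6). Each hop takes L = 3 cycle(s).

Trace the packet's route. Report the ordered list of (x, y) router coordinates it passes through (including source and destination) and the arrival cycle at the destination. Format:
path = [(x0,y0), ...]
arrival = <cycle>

t=17: at (0,0)
t=20: at (1,0) after E
t=23: at (2,0) after E
t=26: at (3,0) after E
t=29: at (4,0) after E
t=32: at (4,1) after N
t=35: at (4,2) after N
t=38: at (4,3) after N
t=41: at (4,4) after N
t=44: at (4,5) after N
t=47: at (4,6) after N

path = [(0,0), (1,0), (2,0), (3,0), (4,0), (4,1), (4,2), (4,3), (4,4), (4,5), (4,6)]
arrival = 47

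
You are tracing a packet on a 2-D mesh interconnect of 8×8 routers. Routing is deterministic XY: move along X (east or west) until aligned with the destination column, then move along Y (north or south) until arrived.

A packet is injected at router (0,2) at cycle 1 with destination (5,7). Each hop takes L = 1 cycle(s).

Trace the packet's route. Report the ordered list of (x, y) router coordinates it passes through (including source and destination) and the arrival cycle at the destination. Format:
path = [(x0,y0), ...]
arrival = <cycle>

path = [(0,2), (1,2), (2,2), (3,2), (4,2), (5,2), (5,3), (5,4), (5,5), (5,6), (5,7)]
arrival = 11

  0. router=(0,2) cycle=1 (inject)
  1. router=(1,2) cycle=2 dir=E
  2. router=(2,2) cycle=3 dir=E
  3. router=(3,2) cycle=4 dir=E
  4. router=(4,2) cycle=5 dir=E
  5. router=(5,2) cycle=6 dir=E
  6. router=(5,3) cycle=7 dir=N
  7. router=(5,4) cycle=8 dir=N
  8. router=(5,5) cycle=9 dir=N
  9. router=(5,6) cycle=10 dir=N
  10. router=(5,7) cycle=11 dir=N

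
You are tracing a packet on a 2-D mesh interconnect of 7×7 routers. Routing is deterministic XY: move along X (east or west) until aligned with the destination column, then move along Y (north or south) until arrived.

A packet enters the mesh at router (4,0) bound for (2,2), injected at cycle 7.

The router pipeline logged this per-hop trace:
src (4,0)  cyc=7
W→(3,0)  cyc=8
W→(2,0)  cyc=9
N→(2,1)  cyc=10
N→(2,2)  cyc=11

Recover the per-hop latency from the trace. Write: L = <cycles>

L = 1

cyc[1] − cyc[0] = 8 − 7 = 1.
That increment is L by definition: L = 1.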